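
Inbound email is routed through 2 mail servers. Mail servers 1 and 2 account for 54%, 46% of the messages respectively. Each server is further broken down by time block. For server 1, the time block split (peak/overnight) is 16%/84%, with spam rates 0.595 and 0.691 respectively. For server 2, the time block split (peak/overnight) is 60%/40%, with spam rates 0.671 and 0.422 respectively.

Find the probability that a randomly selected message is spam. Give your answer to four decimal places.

0.6277

P(S|1) = 0.16·0.595 + 0.84·0.691 = 0.0952 + 0.58044 = 0.67564
P(S|2) = 0.6·0.671 + 0.4·0.422 = 0.4026 + 0.1688 = 0.5714
By total probability over the outer partition,
P(S) = 0.54·0.67564 + 0.46·0.5714
      = 0.3648456 + 0.262844 = 0.6276896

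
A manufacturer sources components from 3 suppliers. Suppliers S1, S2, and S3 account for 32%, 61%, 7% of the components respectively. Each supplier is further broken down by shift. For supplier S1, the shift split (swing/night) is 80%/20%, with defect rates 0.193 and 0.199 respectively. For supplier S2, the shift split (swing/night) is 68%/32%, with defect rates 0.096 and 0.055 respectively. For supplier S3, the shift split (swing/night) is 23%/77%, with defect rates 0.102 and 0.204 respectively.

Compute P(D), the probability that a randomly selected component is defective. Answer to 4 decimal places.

P(D|S1) = 0.8·0.193 + 0.2·0.199 = 0.1544 + 0.0398 = 0.1942
P(D|S2) = 0.68·0.096 + 0.32·0.055 = 0.06528 + 0.0176 = 0.08288
P(D|S3) = 0.23·0.102 + 0.77·0.204 = 0.02346 + 0.15708 = 0.18054
Then overall,
P(D) = 0.32·0.1942 + 0.61·0.08288 + 0.07·0.18054
      = 0.062144 + 0.0505568 + 0.0126378 = 0.1253386

P(D) ≈ 0.1253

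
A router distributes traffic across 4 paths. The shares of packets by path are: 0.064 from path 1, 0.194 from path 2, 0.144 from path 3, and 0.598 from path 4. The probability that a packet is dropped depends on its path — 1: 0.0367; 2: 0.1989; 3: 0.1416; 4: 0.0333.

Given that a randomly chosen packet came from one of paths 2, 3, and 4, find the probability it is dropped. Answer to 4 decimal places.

Let S = {2, 3, 4}.
P(S) = 0.194 + 0.144 + 0.598 = 0.936.
P(L ∩ S) = 0.1989·0.194 + 0.1416·0.144 + 0.0333·0.598 = 0.0385866 + 0.0203904 + 0.0199134 = 0.0788904.
P(L | S) = 0.0788904 / 0.936 = 0.084285…

P(L|S) ≈ 0.0843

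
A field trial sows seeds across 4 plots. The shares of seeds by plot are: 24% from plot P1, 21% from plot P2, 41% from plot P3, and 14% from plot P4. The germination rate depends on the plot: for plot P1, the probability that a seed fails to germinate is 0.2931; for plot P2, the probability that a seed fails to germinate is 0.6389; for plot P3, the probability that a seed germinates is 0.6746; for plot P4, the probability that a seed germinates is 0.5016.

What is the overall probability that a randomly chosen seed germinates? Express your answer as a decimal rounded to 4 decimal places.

P(G) ≈ 0.5923

P(G|P1) = 1 − 0.2931 = 0.7069.
P(G|P2) = 1 − 0.6389 = 0.3611.
P(G) = P(G|P1)·P(P1) + P(G|P2)·P(P2) + P(G|P3)·P(P3) + P(G|P4)·P(P4)
      = 0.7069·0.24 + 0.3611·0.21 + 0.6746·0.41 + 0.5016·0.14
      = 0.169656 + 0.075831 + 0.276586 + 0.070224 = 0.592297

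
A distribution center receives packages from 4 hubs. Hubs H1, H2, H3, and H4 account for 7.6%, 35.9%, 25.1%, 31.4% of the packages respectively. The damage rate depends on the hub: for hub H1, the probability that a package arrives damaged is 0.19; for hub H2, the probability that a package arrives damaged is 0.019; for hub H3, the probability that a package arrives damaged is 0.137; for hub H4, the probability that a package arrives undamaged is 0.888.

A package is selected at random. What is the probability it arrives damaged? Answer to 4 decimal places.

P(D|H4) = 1 − 0.888 = 0.112.
P(D) = P(D|H1)·P(H1) + P(D|H2)·P(H2) + P(D|H3)·P(H3) + P(D|H4)·P(H4)
      = 0.19·0.076 + 0.019·0.359 + 0.137·0.251 + 0.112·0.314
      = 0.01444 + 0.006821 + 0.034387 + 0.035168 = 0.090816

0.0908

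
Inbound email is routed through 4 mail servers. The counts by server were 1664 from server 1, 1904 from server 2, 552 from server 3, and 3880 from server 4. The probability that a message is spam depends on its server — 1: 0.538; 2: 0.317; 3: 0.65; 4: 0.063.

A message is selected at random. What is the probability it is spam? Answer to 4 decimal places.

P(S) ≈ 0.2628

Total: 1664 + 1904 + 552 + 3880 = 8000.
P(1) = 1664/8000 = 0.208. P(2) = 1904/8000 = 0.238. P(3) = 552/8000 = 0.069. P(4) = 3880/8000 = 0.485.
P(S) = P(S|1)·P(1) + P(S|2)·P(2) + P(S|3)·P(3) + P(S|4)·P(4)
      = 0.538·0.208 + 0.317·0.238 + 0.65·0.069 + 0.063·0.485
      = 0.111904 + 0.075446 + 0.04485 + 0.030555 = 0.262755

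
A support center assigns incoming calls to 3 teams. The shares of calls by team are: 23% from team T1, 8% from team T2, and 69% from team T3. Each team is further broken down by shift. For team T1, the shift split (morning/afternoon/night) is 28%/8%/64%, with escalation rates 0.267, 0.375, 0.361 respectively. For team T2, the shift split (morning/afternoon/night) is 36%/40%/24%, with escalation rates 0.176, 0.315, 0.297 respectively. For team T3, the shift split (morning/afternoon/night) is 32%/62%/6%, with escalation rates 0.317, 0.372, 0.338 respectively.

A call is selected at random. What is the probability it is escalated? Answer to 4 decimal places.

P(E|T1) = 0.28·0.267 + 0.08·0.375 + 0.64·0.361 = 0.07476 + 0.03 + 0.23104 = 0.3358
P(E|T2) = 0.36·0.176 + 0.4·0.315 + 0.24·0.297 = 0.06336 + 0.126 + 0.07128 = 0.26064
P(E|T3) = 0.32·0.317 + 0.62·0.372 + 0.06·0.338 = 0.10144 + 0.23064 + 0.02028 = 0.35236
Then overall,
P(E) = 0.23·0.3358 + 0.08·0.26064 + 0.69·0.35236
      = 0.077234 + 0.0208512 + 0.2431284 = 0.3412136

0.3412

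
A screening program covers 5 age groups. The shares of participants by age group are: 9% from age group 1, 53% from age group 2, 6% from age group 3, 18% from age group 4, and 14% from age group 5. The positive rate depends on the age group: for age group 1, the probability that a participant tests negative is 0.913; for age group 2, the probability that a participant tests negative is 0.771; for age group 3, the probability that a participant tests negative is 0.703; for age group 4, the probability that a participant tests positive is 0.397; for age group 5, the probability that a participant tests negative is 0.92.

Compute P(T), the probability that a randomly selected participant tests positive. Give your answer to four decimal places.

P(T|1) = 1 − 0.913 = 0.087.
P(T|2) = 1 − 0.771 = 0.229.
P(T|3) = 1 − 0.703 = 0.297.
P(T|5) = 1 − 0.92 = 0.08.
P(T) = P(T|1)·P(1) + P(T|2)·P(2) + P(T|3)·P(3) + P(T|4)·P(4) + P(T|5)·P(5)
      = 0.087·0.09 + 0.229·0.53 + 0.297·0.06 + 0.397·0.18 + 0.08·0.14
      = 0.00783 + 0.12137 + 0.01782 + 0.07146 + 0.0112 = 0.22968

0.2297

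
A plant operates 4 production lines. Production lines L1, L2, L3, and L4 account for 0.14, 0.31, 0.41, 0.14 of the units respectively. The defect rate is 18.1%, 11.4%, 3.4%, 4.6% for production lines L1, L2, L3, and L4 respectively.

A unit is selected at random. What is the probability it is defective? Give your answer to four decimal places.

P(D) ≈ 0.0811

P(D) = P(D|L1)·P(L1) + P(D|L2)·P(L2) + P(D|L3)·P(L3) + P(D|L4)·P(L4)
      = 0.181·0.14 + 0.114·0.31 + 0.034·0.41 + 0.046·0.14
      = 0.02534 + 0.03534 + 0.01394 + 0.00644 = 0.08106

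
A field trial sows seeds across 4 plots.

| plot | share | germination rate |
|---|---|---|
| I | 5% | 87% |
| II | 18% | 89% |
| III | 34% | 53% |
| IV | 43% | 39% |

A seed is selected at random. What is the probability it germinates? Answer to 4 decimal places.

Summing over the partition,
P(G) = P(G|I)·P(I) + P(G|II)·P(II) + P(G|III)·P(III) + P(G|IV)·P(IV)
      = 0.87·0.05 + 0.89·0.18 + 0.53·0.34 + 0.39·0.43
      = 0.0435 + 0.1602 + 0.1802 + 0.1677 = 0.5516

P(G) ≈ 0.5516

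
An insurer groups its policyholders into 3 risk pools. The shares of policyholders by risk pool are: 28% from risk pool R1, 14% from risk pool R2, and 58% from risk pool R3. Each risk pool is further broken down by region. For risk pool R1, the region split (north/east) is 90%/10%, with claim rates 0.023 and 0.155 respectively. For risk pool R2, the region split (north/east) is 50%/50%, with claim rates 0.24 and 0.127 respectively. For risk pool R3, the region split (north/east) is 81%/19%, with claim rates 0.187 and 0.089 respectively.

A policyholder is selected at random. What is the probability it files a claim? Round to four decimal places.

P(C|R1) = 0.9·0.023 + 0.1·0.155 = 0.0207 + 0.0155 = 0.0362
P(C|R2) = 0.5·0.24 + 0.5·0.127 = 0.12 + 0.0635 = 0.1835
P(C|R3) = 0.81·0.187 + 0.19·0.089 = 0.15147 + 0.01691 = 0.16838
Then overall,
P(C) = 0.28·0.0362 + 0.14·0.1835 + 0.58·0.16838
      = 0.010136 + 0.02569 + 0.0976604 = 0.1334864

0.1335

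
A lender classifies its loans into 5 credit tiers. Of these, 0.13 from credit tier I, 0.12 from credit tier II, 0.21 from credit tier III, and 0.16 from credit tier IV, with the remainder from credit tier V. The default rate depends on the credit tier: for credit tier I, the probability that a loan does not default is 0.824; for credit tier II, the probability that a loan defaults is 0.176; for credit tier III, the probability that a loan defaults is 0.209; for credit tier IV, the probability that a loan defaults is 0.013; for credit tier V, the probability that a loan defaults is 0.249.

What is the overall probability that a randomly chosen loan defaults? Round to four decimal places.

P(D) ≈ 0.1846

P(V) = 1 − (0.13 + 0.12 + 0.21 + 0.16) = 0.38.
P(D|I) = 1 − 0.824 = 0.176.
Summing over the partition,
P(D) = P(D|I)·P(I) + P(D|II)·P(II) + P(D|III)·P(III) + P(D|IV)·P(IV) + P(D|V)·P(V)
      = 0.176·0.13 + 0.176·0.12 + 0.209·0.21 + 0.013·0.16 + 0.249·0.38
      = 0.02288 + 0.02112 + 0.04389 + 0.00208 + 0.09462 = 0.18459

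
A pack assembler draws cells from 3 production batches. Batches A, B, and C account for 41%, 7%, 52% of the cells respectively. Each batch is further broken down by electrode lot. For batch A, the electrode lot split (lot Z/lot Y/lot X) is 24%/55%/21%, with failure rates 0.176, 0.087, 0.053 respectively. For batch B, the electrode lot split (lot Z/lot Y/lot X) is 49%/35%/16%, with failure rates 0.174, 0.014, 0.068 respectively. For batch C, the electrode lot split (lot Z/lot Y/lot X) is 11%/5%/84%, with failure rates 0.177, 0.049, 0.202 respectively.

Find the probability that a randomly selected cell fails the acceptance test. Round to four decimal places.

P(F|A) = 0.24·0.176 + 0.55·0.087 + 0.21·0.053 = 0.04224 + 0.04785 + 0.01113 = 0.10122
P(F|B) = 0.49·0.174 + 0.35·0.014 + 0.16·0.068 = 0.08526 + 0.0049 + 0.01088 = 0.10104
P(F|C) = 0.11·0.177 + 0.05·0.049 + 0.84·0.202 = 0.01947 + 0.00245 + 0.16968 = 0.1916
Then overall,
P(F) = 0.41·0.10122 + 0.07·0.10104 + 0.52·0.1916
      = 0.0415002 + 0.0070728 + 0.099632 = 0.148205

P(F) ≈ 0.1482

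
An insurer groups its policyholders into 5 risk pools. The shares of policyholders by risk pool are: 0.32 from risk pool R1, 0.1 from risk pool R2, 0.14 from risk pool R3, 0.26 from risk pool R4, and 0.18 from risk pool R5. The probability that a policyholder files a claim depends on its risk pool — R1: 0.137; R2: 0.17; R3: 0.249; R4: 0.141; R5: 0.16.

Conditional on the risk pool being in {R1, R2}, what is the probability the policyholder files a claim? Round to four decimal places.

P(C|S) ≈ 0.1449

Let S = {R1, R2}.
P(S) = 0.32 + 0.1 = 0.42.
P(C ∩ S) = 0.137·0.32 + 0.17·0.1 = 0.04384 + 0.017 = 0.06084.
P(C | S) = 0.06084 / 0.42 = 0.144857…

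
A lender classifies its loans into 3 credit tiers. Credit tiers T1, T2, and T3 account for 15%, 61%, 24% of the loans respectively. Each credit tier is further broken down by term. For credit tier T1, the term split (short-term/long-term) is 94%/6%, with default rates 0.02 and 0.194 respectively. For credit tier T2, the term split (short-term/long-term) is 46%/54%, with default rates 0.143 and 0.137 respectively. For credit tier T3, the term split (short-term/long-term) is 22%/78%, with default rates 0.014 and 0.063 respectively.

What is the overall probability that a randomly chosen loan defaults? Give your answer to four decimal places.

P(D|T1) = 0.94·0.02 + 0.06·0.194 = 0.0188 + 0.01164 = 0.03044
P(D|T2) = 0.46·0.143 + 0.54·0.137 = 0.06578 + 0.07398 = 0.13976
P(D|T3) = 0.22·0.014 + 0.78·0.063 = 0.00308 + 0.04914 = 0.05222
Then overall,
P(D) = 0.15·0.03044 + 0.61·0.13976 + 0.24·0.05222
      = 0.004566 + 0.0852536 + 0.0125328 = 0.1023524

0.1024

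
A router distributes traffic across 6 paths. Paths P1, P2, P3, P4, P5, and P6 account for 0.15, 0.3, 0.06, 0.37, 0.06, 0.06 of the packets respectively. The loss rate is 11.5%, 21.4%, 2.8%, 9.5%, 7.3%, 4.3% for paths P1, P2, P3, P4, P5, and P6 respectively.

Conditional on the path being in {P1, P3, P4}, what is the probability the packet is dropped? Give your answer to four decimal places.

0.0932

Let S = {P1, P3, P4}.
P(S) = 0.15 + 0.06 + 0.37 = 0.58.
P(L ∩ S) = 0.115·0.15 + 0.028·0.06 + 0.095·0.37 = 0.01725 + 0.00168 + 0.03515 = 0.05408.
P(L | S) = 0.05408 / 0.58 = 0.093241…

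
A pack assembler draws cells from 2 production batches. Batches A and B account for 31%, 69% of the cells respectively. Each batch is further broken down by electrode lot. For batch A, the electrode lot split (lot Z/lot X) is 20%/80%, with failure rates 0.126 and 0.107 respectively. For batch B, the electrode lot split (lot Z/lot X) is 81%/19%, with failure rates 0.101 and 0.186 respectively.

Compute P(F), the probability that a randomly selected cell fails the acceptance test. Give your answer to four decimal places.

0.1152

P(F|A) = 0.2·0.126 + 0.8·0.107 = 0.0252 + 0.0856 = 0.1108
P(F|B) = 0.81·0.101 + 0.19·0.186 = 0.08181 + 0.03534 = 0.11715
By total probability over the outer partition,
P(F) = 0.31·0.1108 + 0.69·0.11715
      = 0.034348 + 0.0808335 = 0.1151815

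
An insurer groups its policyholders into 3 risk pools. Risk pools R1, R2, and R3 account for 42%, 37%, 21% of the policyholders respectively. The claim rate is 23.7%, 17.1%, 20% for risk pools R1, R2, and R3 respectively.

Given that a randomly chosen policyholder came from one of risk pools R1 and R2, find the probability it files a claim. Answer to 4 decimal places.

Let S = {R1, R2}.
P(S) = 0.42 + 0.37 = 0.79.
P(C ∩ S) = 0.237·0.42 + 0.171·0.37 = 0.09954 + 0.06327 = 0.16281.
P(C | S) = 0.16281 / 0.79 = 0.206089…

P(C|S) ≈ 0.2061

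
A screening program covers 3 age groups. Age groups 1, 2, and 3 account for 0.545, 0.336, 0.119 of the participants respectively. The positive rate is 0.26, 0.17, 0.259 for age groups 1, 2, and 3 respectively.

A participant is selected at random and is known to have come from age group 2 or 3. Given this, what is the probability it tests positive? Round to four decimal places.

Let S = {2, 3}.
P(S) = 0.336 + 0.119 = 0.455.
P(T ∩ S) = 0.17·0.336 + 0.259·0.119 = 0.05712 + 0.030821 = 0.087941.
P(T | S) = 0.087941 / 0.455 = 0.193277…

P(T|S) ≈ 0.1933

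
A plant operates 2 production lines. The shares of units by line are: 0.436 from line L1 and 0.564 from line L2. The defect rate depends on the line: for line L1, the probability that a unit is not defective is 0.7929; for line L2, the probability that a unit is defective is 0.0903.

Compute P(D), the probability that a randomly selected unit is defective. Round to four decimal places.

P(D|L1) = 1 − 0.7929 = 0.2071.
P(D) = P(D|L1)·P(L1) + P(D|L2)·P(L2)
      = 0.2071·0.436 + 0.0903·0.564
      = 0.0902956 + 0.0509292 = 0.1412248

0.1412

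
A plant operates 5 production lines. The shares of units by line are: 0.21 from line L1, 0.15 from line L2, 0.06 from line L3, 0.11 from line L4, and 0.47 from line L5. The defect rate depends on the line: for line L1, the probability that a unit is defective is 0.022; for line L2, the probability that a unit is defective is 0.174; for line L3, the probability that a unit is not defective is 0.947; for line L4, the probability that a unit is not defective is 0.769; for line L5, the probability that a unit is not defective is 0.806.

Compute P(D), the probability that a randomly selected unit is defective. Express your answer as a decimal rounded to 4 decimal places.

P(D|L3) = 1 − 0.947 = 0.053.
P(D|L4) = 1 − 0.769 = 0.231.
P(D|L5) = 1 − 0.806 = 0.194.
Summing over the partition,
P(D) = P(D|L1)·P(L1) + P(D|L2)·P(L2) + P(D|L3)·P(L3) + P(D|L4)·P(L4) + P(D|L5)·P(L5)
      = 0.022·0.21 + 0.174·0.15 + 0.053·0.06 + 0.231·0.11 + 0.194·0.47
      = 0.00462 + 0.0261 + 0.00318 + 0.02541 + 0.09118 = 0.15049

0.1505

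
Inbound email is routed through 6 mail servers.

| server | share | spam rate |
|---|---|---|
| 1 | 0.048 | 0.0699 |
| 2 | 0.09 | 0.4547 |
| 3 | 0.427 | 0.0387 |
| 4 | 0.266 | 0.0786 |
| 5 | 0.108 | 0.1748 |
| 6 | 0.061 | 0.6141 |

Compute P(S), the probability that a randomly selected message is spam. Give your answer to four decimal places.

P(S) ≈ 0.1380

By the law of total probability,
P(S) = P(S|1)·P(1) + P(S|2)·P(2) + P(S|3)·P(3) + P(S|4)·P(4) + P(S|5)·P(5) + P(S|6)·P(6)
      = 0.0699·0.048 + 0.4547·0.09 + 0.0387·0.427 + 0.0786·0.266 + 0.1748·0.108 + 0.6141·0.061
      = 0.0033552 + 0.040923 + 0.0165249 + 0.0209076 + 0.0188784 + 0.0374601 = 0.1380492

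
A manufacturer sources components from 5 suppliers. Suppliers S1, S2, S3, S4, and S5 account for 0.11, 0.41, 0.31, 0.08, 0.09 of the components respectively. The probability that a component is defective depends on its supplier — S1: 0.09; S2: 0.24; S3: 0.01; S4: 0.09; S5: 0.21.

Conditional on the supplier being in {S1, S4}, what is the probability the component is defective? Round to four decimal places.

P(D|S) ≈ 0.0900

Let S = {S1, S4}.
P(S) = 0.11 + 0.08 = 0.19.
P(D ∩ S) = 0.09·0.11 + 0.09·0.08 = 0.0099 + 0.0072 = 0.0171.
P(D | S) = 0.0171 / 0.19 = 0.090000…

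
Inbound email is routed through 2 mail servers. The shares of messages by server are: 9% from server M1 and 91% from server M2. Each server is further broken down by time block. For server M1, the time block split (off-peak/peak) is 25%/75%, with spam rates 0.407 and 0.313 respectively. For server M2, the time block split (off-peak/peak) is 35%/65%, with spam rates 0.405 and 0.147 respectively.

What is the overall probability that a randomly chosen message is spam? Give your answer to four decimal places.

0.2462

P(S|M1) = 0.25·0.407 + 0.75·0.313 = 0.10175 + 0.23475 = 0.3365
P(S|M2) = 0.35·0.405 + 0.65·0.147 = 0.14175 + 0.09555 = 0.2373
Then overall,
P(S) = 0.09·0.3365 + 0.91·0.2373
      = 0.030285 + 0.215943 = 0.246228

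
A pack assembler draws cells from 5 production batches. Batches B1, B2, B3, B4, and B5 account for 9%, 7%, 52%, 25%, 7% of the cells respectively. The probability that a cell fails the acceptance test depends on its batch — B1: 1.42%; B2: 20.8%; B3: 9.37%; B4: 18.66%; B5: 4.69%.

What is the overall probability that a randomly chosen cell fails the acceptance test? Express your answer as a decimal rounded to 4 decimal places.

P(F) ≈ 0.1145

Summing over the partition,
P(F) = P(F|B1)·P(B1) + P(F|B2)·P(B2) + P(F|B3)·P(B3) + P(F|B4)·P(B4) + P(F|B5)·P(B5)
      = 0.0142·0.09 + 0.208·0.07 + 0.0937·0.52 + 0.1866·0.25 + 0.0469·0.07
      = 0.001278 + 0.01456 + 0.048724 + 0.04665 + 0.003283 = 0.114495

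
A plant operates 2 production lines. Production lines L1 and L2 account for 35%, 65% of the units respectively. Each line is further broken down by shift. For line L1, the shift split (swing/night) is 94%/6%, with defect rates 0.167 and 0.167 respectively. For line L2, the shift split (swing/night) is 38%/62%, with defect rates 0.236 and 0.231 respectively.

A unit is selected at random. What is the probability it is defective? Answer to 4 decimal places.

P(D|L1) = 0.94·0.167 + 0.06·0.167 = 0.15698 + 0.01002 = 0.167
P(D|L2) = 0.38·0.236 + 0.62·0.231 = 0.08968 + 0.14322 = 0.2329
Then overall,
P(D) = 0.35·0.167 + 0.65·0.2329
      = 0.05845 + 0.151385 = 0.209835

0.2098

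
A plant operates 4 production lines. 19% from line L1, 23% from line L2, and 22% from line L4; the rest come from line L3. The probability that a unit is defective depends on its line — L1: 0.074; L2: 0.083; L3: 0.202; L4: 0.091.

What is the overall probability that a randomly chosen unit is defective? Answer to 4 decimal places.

0.1259

P(L3) = 1 − (0.19 + 0.23 + 0.22) = 0.36.
P(D) = P(D|L1)·P(L1) + P(D|L2)·P(L2) + P(D|L3)·P(L3) + P(D|L4)·P(L4)
      = 0.074·0.19 + 0.083·0.23 + 0.202·0.36 + 0.091·0.22
      = 0.01406 + 0.01909 + 0.07272 + 0.02002 = 0.12589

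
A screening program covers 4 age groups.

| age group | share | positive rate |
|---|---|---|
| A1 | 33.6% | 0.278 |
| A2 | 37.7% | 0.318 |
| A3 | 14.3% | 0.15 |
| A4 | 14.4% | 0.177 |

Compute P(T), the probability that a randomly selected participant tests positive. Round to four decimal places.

P(T) ≈ 0.2602

Using total probability over the partition,
P(T) = P(T|A1)·P(A1) + P(T|A2)·P(A2) + P(T|A3)·P(A3) + P(T|A4)·P(A4)
      = 0.278·0.336 + 0.318·0.377 + 0.15·0.143 + 0.177·0.144
      = 0.093408 + 0.119886 + 0.02145 + 0.025488 = 0.260232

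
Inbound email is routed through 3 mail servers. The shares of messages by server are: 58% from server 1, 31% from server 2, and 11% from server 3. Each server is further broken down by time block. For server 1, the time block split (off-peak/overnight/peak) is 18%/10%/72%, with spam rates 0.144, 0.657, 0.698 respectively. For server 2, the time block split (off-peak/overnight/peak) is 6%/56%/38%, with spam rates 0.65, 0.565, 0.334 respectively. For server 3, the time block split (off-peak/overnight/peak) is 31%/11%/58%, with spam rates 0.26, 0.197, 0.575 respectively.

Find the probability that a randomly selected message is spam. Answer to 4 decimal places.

P(S|1) = 0.18·0.144 + 0.1·0.657 + 0.72·0.698 = 0.02592 + 0.0657 + 0.50256 = 0.59418
P(S|2) = 0.06·0.65 + 0.56·0.565 + 0.38·0.334 = 0.039 + 0.3164 + 0.12692 = 0.48232
P(S|3) = 0.31·0.26 + 0.11·0.197 + 0.58·0.575 = 0.0806 + 0.02167 + 0.3335 = 0.43577
Then overall,
P(S) = 0.58·0.59418 + 0.31·0.48232 + 0.11·0.43577
      = 0.3446244 + 0.1495192 + 0.0479347 = 0.5420783

P(S) ≈ 0.5421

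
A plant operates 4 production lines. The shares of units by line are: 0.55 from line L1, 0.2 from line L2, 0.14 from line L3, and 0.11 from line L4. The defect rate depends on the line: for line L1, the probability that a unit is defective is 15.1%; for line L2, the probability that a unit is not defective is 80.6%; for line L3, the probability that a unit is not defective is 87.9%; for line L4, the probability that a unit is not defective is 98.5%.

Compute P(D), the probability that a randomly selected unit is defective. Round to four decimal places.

P(D|L2) = 1 − 0.806 = 0.194.
P(D|L3) = 1 − 0.879 = 0.121.
P(D|L4) = 1 − 0.985 = 0.015.
P(D) = P(D|L1)·P(L1) + P(D|L2)·P(L2) + P(D|L3)·P(L3) + P(D|L4)·P(L4)
      = 0.151·0.55 + 0.194·0.2 + 0.121·0.14 + 0.015·0.11
      = 0.08305 + 0.0388 + 0.01694 + 0.00165 = 0.14044

0.1404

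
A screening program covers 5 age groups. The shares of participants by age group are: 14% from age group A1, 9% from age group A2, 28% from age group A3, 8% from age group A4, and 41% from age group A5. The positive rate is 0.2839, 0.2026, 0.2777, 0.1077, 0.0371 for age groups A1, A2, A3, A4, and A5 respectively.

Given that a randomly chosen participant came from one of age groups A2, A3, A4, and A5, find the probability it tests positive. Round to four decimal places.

0.1393

Let S = {A2, A3, A4, A5}.
P(S) = 0.09 + 0.28 + 0.08 + 0.41 = 0.86.
P(T ∩ S) = 0.2026·0.09 + 0.2777·0.28 + 0.1077·0.08 + 0.0371·0.41 = 0.018234 + 0.077756 + 0.008616 + 0.015211 = 0.119817.
P(T | S) = 0.119817 / 0.86 = 0.139322…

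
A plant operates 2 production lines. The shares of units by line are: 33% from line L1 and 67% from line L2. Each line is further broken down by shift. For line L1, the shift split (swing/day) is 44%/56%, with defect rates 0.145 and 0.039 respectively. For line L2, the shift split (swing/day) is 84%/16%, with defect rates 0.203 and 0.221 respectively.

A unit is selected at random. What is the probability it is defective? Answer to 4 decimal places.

P(D|L1) = 0.44·0.145 + 0.56·0.039 = 0.0638 + 0.02184 = 0.08564
P(D|L2) = 0.84·0.203 + 0.16·0.221 = 0.17052 + 0.03536 = 0.20588
By total probability over the outer partition,
P(D) = 0.33·0.08564 + 0.67·0.20588
      = 0.0282612 + 0.1379396 = 0.1662008

0.1662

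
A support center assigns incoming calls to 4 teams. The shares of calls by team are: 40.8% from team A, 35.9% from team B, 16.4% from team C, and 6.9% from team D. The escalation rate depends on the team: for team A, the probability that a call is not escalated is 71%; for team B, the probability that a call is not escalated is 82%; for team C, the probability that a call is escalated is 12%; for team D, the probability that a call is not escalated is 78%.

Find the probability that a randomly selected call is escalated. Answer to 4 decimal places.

P(E|A) = 1 − 0.71 = 0.29.
P(E|B) = 1 − 0.82 = 0.18.
P(E|D) = 1 − 0.78 = 0.22.
P(E) = P(E|A)·P(A) + P(E|B)·P(B) + P(E|C)·P(C) + P(E|D)·P(D)
      = 0.29·0.408 + 0.18·0.359 + 0.12·0.164 + 0.22·0.069
      = 0.11832 + 0.06462 + 0.01968 + 0.01518 = 0.2178

0.2178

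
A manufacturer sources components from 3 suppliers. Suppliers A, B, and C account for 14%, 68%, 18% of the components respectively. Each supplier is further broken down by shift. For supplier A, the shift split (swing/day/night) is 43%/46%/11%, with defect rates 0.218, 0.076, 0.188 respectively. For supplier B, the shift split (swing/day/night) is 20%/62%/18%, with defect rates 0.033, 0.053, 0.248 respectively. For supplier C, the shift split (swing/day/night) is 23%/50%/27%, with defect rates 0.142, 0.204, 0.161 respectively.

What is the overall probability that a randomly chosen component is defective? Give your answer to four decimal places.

P(D|A) = 0.43·0.218 + 0.46·0.076 + 0.11·0.188 = 0.09374 + 0.03496 + 0.02068 = 0.14938
P(D|B) = 0.2·0.033 + 0.62·0.053 + 0.18·0.248 = 0.0066 + 0.03286 + 0.04464 = 0.0841
P(D|C) = 0.23·0.142 + 0.5·0.204 + 0.27·0.161 = 0.03266 + 0.102 + 0.04347 = 0.17813
Then overall,
P(D) = 0.14·0.14938 + 0.68·0.0841 + 0.18·0.17813
      = 0.0209132 + 0.057188 + 0.0320634 = 0.1101646

P(D) ≈ 0.1102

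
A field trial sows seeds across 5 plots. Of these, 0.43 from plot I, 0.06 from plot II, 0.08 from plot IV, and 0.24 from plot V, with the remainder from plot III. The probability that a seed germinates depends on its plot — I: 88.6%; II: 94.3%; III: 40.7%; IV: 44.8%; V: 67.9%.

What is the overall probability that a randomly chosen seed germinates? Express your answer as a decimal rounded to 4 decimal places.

P(III) = 1 − (0.43 + 0.06 + 0.08 + 0.24) = 0.19.
P(G) = P(G|I)·P(I) + P(G|II)·P(II) + P(G|III)·P(III) + P(G|IV)·P(IV) + P(G|V)·P(V)
      = 0.886·0.43 + 0.943·0.06 + 0.407·0.19 + 0.448·0.08 + 0.679·0.24
      = 0.38098 + 0.05658 + 0.07733 + 0.03584 + 0.16296 = 0.71369

0.7137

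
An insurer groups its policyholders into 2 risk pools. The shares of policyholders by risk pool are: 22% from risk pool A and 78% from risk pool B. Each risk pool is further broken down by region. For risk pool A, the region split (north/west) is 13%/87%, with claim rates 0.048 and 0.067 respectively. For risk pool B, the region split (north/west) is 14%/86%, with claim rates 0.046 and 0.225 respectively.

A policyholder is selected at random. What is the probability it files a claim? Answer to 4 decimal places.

P(C|A) = 0.13·0.048 + 0.87·0.067 = 0.00624 + 0.05829 = 0.06453
P(C|B) = 0.14·0.046 + 0.86·0.225 = 0.00644 + 0.1935 = 0.19994
By total probability over the outer partition,
P(C) = 0.22·0.06453 + 0.78·0.19994
      = 0.0141966 + 0.1559532 = 0.1701498

P(C) ≈ 0.1701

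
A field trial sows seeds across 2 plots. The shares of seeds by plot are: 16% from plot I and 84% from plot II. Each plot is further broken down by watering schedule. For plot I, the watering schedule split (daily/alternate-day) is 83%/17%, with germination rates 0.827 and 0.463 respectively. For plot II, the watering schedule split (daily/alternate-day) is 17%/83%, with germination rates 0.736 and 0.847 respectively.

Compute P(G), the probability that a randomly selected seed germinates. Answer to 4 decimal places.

0.8180

P(G|I) = 0.83·0.827 + 0.17·0.463 = 0.68641 + 0.07871 = 0.76512
P(G|II) = 0.17·0.736 + 0.83·0.847 = 0.12512 + 0.70301 = 0.82813
Then overall,
P(G) = 0.16·0.76512 + 0.84·0.82813
      = 0.1224192 + 0.6956292 = 0.8180484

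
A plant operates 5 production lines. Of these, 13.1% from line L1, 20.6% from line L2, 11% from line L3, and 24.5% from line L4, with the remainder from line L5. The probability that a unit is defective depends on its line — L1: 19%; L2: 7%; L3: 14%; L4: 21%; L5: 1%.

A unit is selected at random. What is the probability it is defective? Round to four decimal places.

0.1092

P(L5) = 1 − (0.131 + 0.206 + 0.11 + 0.245) = 0.308.
P(D) = P(D|L1)·P(L1) + P(D|L2)·P(L2) + P(D|L3)·P(L3) + P(D|L4)·P(L4) + P(D|L5)·P(L5)
      = 0.19·0.131 + 0.07·0.206 + 0.14·0.11 + 0.21·0.245 + 0.01·0.308
      = 0.02489 + 0.01442 + 0.0154 + 0.05145 + 0.00308 = 0.10924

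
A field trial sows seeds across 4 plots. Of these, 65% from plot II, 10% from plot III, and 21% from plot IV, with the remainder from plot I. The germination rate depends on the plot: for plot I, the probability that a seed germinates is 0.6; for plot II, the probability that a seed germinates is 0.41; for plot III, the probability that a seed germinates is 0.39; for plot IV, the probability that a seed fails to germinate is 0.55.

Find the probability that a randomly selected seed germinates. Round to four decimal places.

P(G) ≈ 0.4240

P(I) = 1 − (0.65 + 0.1 + 0.21) = 0.04.
P(G|IV) = 1 − 0.55 = 0.45.
Summing over the partition,
P(G) = P(G|I)·P(I) + P(G|II)·P(II) + P(G|III)·P(III) + P(G|IV)·P(IV)
      = 0.6·0.04 + 0.41·0.65 + 0.39·0.1 + 0.45·0.21
      = 0.024 + 0.2665 + 0.039 + 0.0945 = 0.424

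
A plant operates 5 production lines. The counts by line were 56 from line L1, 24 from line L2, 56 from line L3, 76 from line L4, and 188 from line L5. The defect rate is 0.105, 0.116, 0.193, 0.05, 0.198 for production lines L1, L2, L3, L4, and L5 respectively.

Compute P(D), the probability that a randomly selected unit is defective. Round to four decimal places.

0.1512

Total: 56 + 24 + 56 + 76 + 188 = 400.
P(L1) = 56/400 = 0.14. P(L2) = 24/400 = 0.06. P(L3) = 56/400 = 0.14. P(L4) = 76/400 = 0.19. P(L5) = 188/400 = 0.47.
P(D) = P(D|L1)·P(L1) + P(D|L2)·P(L2) + P(D|L3)·P(L3) + P(D|L4)·P(L4) + P(D|L5)·P(L5)
      = 0.105·0.14 + 0.116·0.06 + 0.193·0.14 + 0.05·0.19 + 0.198·0.47
      = 0.0147 + 0.00696 + 0.02702 + 0.0095 + 0.09306 = 0.15124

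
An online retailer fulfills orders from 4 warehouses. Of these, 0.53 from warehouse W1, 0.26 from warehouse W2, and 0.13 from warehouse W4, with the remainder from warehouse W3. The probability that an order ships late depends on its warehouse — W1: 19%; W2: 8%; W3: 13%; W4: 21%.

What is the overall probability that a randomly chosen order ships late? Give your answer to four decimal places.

P(W3) = 1 − (0.53 + 0.26 + 0.13) = 0.08.
P(L) = P(L|W1)·P(W1) + P(L|W2)·P(W2) + P(L|W3)·P(W3) + P(L|W4)·P(W4)
      = 0.19·0.53 + 0.08·0.26 + 0.13·0.08 + 0.21·0.13
      = 0.1007 + 0.0208 + 0.0104 + 0.0273 = 0.1592

0.1592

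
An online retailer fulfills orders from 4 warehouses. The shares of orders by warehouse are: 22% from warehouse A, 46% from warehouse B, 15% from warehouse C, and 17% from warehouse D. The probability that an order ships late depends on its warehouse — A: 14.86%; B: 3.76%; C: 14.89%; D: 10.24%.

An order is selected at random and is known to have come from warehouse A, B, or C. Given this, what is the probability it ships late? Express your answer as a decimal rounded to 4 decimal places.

0.0871

Let S = {A, B, C}.
P(S) = 0.22 + 0.46 + 0.15 = 0.83.
P(L ∩ S) = 0.1486·0.22 + 0.0376·0.46 + 0.1489·0.15 = 0.032692 + 0.017296 + 0.022335 = 0.072323.
P(L | S) = 0.072323 / 0.83 = 0.087136…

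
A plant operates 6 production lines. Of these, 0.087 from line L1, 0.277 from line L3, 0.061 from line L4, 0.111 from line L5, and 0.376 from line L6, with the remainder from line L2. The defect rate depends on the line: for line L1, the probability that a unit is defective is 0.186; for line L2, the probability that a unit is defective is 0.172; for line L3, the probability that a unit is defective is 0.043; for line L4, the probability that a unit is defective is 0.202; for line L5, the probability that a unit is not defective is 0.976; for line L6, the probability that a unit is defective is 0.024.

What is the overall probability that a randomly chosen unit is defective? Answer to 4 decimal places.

0.0672

P(L2) = 1 − (0.087 + 0.277 + 0.061 + 0.111 + 0.376) = 0.088.
P(D|L5) = 1 − 0.976 = 0.024.
Using total probability over the partition,
P(D) = P(D|L1)·P(L1) + P(D|L2)·P(L2) + P(D|L3)·P(L3) + P(D|L4)·P(L4) + P(D|L5)·P(L5) + P(D|L6)·P(L6)
      = 0.186·0.087 + 0.172·0.088 + 0.043·0.277 + 0.202·0.061 + 0.024·0.111 + 0.024·0.376
      = 0.016182 + 0.015136 + 0.011911 + 0.012322 + 0.002664 + 0.009024 = 0.067239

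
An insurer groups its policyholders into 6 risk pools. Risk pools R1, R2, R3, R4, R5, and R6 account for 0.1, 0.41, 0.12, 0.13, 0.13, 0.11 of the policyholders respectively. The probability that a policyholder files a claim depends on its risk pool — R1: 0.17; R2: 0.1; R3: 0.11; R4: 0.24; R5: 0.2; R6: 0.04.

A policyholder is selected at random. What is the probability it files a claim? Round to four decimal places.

By the law of total probability,
P(C) = P(C|R1)·P(R1) + P(C|R2)·P(R2) + P(C|R3)·P(R3) + P(C|R4)·P(R4) + P(C|R5)·P(R5) + P(C|R6)·P(R6)
      = 0.17·0.1 + 0.1·0.41 + 0.11·0.12 + 0.24·0.13 + 0.2·0.13 + 0.04·0.11
      = 0.017 + 0.041 + 0.0132 + 0.0312 + 0.026 + 0.0044 = 0.1328

P(C) ≈ 0.1328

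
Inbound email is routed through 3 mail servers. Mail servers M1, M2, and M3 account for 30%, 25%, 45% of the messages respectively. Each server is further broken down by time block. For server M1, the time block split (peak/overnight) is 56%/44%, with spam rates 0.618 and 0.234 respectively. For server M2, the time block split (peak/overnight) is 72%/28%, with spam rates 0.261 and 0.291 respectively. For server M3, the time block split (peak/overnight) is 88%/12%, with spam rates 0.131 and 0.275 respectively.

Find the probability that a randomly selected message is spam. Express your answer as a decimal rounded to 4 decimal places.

P(S|M1) = 0.56·0.618 + 0.44·0.234 = 0.34608 + 0.10296 = 0.44904
P(S|M2) = 0.72·0.261 + 0.28·0.291 = 0.18792 + 0.08148 = 0.2694
P(S|M3) = 0.88·0.131 + 0.12·0.275 = 0.11528 + 0.033 = 0.14828
Then overall,
P(S) = 0.3·0.44904 + 0.25·0.2694 + 0.45·0.14828
      = 0.134712 + 0.06735 + 0.066726 = 0.268788

0.2688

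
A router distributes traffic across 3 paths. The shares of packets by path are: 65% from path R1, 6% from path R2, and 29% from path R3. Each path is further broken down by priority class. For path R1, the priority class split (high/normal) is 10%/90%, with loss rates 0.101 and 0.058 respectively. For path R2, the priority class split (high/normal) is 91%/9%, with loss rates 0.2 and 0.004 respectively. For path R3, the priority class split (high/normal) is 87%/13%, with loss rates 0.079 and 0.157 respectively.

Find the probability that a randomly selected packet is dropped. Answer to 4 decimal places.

P(L|R1) = 0.1·0.101 + 0.9·0.058 = 0.0101 + 0.0522 = 0.0623
P(L|R2) = 0.91·0.2 + 0.09·0.004 = 0.182 + 0.00036 = 0.18236
P(L|R3) = 0.87·0.079 + 0.13·0.157 = 0.06873 + 0.02041 = 0.08914
By total probability over the outer partition,
P(L) = 0.65·0.0623 + 0.06·0.18236 + 0.29·0.08914
      = 0.040495 + 0.0109416 + 0.0258506 = 0.0772872

0.0773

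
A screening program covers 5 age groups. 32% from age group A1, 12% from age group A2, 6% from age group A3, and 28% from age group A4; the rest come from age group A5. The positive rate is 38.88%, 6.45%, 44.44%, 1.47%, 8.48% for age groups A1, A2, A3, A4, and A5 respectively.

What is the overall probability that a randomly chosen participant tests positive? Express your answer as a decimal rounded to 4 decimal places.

0.1816

P(A5) = 1 − (0.32 + 0.12 + 0.06 + 0.28) = 0.22.
P(T) = P(T|A1)·P(A1) + P(T|A2)·P(A2) + P(T|A3)·P(A3) + P(T|A4)·P(A4) + P(T|A5)·P(A5)
      = 0.3888·0.32 + 0.0645·0.12 + 0.4444·0.06 + 0.0147·0.28 + 0.0848·0.22
      = 0.124416 + 0.00774 + 0.026664 + 0.004116 + 0.018656 = 0.181592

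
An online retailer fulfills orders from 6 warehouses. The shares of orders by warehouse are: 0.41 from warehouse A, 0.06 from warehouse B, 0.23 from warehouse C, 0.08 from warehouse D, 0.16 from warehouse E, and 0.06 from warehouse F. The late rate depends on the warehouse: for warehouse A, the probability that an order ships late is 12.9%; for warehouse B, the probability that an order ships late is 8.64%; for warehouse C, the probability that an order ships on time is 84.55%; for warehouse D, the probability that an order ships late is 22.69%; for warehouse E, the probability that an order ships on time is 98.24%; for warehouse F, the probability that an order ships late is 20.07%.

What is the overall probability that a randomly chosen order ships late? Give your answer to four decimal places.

P(L) ≈ 0.1266

P(L|C) = 1 − 0.8455 = 0.1545.
P(L|E) = 1 − 0.9824 = 0.0176.
Using total probability over the partition,
P(L) = P(L|A)·P(A) + P(L|B)·P(B) + P(L|C)·P(C) + P(L|D)·P(D) + P(L|E)·P(E) + P(L|F)·P(F)
      = 0.129·0.41 + 0.0864·0.06 + 0.1545·0.23 + 0.2269·0.08 + 0.0176·0.16 + 0.2007·0.06
      = 0.05289 + 0.005184 + 0.035535 + 0.018152 + 0.002816 + 0.012042 = 0.126619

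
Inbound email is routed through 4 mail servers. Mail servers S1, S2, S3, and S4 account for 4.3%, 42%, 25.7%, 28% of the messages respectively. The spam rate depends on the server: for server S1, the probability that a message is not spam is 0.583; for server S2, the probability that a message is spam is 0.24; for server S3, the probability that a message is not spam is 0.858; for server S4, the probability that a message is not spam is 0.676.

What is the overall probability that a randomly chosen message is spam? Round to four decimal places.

P(S|S1) = 1 − 0.583 = 0.417.
P(S|S3) = 1 − 0.858 = 0.142.
P(S|S4) = 1 − 0.676 = 0.324.
P(S) = P(S|S1)·P(S1) + P(S|S2)·P(S2) + P(S|S3)·P(S3) + P(S|S4)·P(S4)
      = 0.417·0.043 + 0.24·0.42 + 0.142·0.257 + 0.324·0.28
      = 0.017931 + 0.1008 + 0.036494 + 0.09072 = 0.245945

P(S) ≈ 0.2459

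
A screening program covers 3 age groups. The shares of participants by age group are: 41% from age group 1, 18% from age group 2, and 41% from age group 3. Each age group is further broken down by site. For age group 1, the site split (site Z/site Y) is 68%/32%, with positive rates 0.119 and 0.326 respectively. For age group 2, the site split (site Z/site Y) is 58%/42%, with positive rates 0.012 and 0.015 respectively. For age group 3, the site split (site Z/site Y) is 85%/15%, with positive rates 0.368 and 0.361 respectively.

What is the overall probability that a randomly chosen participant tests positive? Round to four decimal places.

P(T|1) = 0.68·0.119 + 0.32·0.326 = 0.08092 + 0.10432 = 0.18524
P(T|2) = 0.58·0.012 + 0.42·0.015 = 0.00696 + 0.0063 = 0.01326
P(T|3) = 0.85·0.368 + 0.15·0.361 = 0.3128 + 0.05415 = 0.36695
Then overall,
P(T) = 0.41·0.18524 + 0.18·0.01326 + 0.41·0.36695
      = 0.0759484 + 0.0023868 + 0.1504495 = 0.2287847

P(T) ≈ 0.2288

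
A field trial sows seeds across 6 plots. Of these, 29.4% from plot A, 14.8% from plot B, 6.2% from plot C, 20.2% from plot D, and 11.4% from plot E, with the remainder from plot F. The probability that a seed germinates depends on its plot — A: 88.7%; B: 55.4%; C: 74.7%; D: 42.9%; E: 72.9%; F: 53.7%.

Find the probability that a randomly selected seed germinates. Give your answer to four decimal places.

P(G) ≈ 0.6555

P(F) = 1 − (0.294 + 0.148 + 0.062 + 0.202 + 0.114) = 0.18.
P(G) = P(G|A)·P(A) + P(G|B)·P(B) + P(G|C)·P(C) + P(G|D)·P(D) + P(G|E)·P(E) + P(G|F)·P(F)
      = 0.887·0.294 + 0.554·0.148 + 0.747·0.062 + 0.429·0.202 + 0.729·0.114 + 0.537·0.18
      = 0.260778 + 0.081992 + 0.046314 + 0.086658 + 0.083106 + 0.09666 = 0.655508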